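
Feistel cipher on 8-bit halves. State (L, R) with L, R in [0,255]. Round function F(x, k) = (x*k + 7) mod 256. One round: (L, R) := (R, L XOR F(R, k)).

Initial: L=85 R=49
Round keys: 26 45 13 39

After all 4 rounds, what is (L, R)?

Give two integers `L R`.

Round 1 (k=26): L=49 R=84
Round 2 (k=45): L=84 R=250
Round 3 (k=13): L=250 R=237
Round 4 (k=39): L=237 R=216

Answer: 237 216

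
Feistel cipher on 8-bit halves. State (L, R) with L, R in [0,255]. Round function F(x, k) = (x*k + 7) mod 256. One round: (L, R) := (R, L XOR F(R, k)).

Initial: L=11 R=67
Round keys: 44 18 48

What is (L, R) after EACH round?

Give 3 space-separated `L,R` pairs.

Round 1 (k=44): L=67 R=128
Round 2 (k=18): L=128 R=68
Round 3 (k=48): L=68 R=71

Answer: 67,128 128,68 68,71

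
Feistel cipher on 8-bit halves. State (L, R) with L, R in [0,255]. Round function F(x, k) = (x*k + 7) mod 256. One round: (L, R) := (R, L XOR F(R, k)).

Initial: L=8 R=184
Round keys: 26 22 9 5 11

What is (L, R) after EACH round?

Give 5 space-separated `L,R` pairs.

Answer: 184,191 191,201 201,167 167,131 131,15

Derivation:
Round 1 (k=26): L=184 R=191
Round 2 (k=22): L=191 R=201
Round 3 (k=9): L=201 R=167
Round 4 (k=5): L=167 R=131
Round 5 (k=11): L=131 R=15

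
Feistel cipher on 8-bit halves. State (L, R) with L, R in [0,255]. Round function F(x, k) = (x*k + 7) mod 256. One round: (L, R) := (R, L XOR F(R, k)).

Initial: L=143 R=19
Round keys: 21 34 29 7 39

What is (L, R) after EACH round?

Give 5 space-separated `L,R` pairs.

Round 1 (k=21): L=19 R=25
Round 2 (k=34): L=25 R=74
Round 3 (k=29): L=74 R=112
Round 4 (k=7): L=112 R=93
Round 5 (k=39): L=93 R=66

Answer: 19,25 25,74 74,112 112,93 93,66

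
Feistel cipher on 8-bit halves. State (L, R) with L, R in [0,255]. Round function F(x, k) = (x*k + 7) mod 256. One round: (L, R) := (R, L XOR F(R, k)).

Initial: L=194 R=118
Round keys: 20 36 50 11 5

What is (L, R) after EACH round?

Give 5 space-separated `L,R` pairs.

Round 1 (k=20): L=118 R=253
Round 2 (k=36): L=253 R=237
Round 3 (k=50): L=237 R=172
Round 4 (k=11): L=172 R=134
Round 5 (k=5): L=134 R=9

Answer: 118,253 253,237 237,172 172,134 134,9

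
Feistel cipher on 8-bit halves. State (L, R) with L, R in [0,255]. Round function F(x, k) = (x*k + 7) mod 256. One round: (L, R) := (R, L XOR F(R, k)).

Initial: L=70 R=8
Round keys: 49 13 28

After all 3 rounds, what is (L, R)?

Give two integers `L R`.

Answer: 52 126

Derivation:
Round 1 (k=49): L=8 R=201
Round 2 (k=13): L=201 R=52
Round 3 (k=28): L=52 R=126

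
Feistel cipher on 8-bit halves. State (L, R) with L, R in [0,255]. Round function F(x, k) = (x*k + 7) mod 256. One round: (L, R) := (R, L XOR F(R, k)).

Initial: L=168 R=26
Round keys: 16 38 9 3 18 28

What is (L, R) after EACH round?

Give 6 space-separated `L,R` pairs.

Round 1 (k=16): L=26 R=15
Round 2 (k=38): L=15 R=91
Round 3 (k=9): L=91 R=53
Round 4 (k=3): L=53 R=253
Round 5 (k=18): L=253 R=228
Round 6 (k=28): L=228 R=10

Answer: 26,15 15,91 91,53 53,253 253,228 228,10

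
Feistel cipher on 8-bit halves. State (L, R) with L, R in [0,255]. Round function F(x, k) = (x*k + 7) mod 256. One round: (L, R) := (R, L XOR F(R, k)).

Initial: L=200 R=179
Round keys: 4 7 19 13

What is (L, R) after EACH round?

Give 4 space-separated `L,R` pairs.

Round 1 (k=4): L=179 R=27
Round 2 (k=7): L=27 R=119
Round 3 (k=19): L=119 R=199
Round 4 (k=13): L=199 R=85

Answer: 179,27 27,119 119,199 199,85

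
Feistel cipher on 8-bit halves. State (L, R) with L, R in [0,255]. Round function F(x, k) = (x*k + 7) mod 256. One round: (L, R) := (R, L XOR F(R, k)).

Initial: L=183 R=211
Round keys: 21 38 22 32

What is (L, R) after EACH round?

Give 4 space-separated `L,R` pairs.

Answer: 211,225 225,190 190,186 186,249

Derivation:
Round 1 (k=21): L=211 R=225
Round 2 (k=38): L=225 R=190
Round 3 (k=22): L=190 R=186
Round 4 (k=32): L=186 R=249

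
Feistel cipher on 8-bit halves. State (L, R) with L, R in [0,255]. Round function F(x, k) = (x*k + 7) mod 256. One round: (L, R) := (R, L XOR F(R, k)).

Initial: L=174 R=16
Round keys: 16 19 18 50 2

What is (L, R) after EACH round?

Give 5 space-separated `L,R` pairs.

Round 1 (k=16): L=16 R=169
Round 2 (k=19): L=169 R=130
Round 3 (k=18): L=130 R=130
Round 4 (k=50): L=130 R=233
Round 5 (k=2): L=233 R=91

Answer: 16,169 169,130 130,130 130,233 233,91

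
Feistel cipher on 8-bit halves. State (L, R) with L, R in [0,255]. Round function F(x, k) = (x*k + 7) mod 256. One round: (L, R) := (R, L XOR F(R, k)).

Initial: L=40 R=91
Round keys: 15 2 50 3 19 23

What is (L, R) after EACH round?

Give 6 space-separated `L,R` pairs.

Round 1 (k=15): L=91 R=116
Round 2 (k=2): L=116 R=180
Round 3 (k=50): L=180 R=91
Round 4 (k=3): L=91 R=172
Round 5 (k=19): L=172 R=144
Round 6 (k=23): L=144 R=91

Answer: 91,116 116,180 180,91 91,172 172,144 144,91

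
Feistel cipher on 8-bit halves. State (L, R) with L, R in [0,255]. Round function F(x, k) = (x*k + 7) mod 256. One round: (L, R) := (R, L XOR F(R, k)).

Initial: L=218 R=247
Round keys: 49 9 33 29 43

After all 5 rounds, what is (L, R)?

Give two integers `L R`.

Round 1 (k=49): L=247 R=148
Round 2 (k=9): L=148 R=204
Round 3 (k=33): L=204 R=199
Round 4 (k=29): L=199 R=94
Round 5 (k=43): L=94 R=22

Answer: 94 22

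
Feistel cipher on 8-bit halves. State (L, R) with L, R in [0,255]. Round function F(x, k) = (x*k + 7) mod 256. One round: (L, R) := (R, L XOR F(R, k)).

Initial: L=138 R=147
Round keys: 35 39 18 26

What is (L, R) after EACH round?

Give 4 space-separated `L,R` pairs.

Answer: 147,170 170,126 126,73 73,15

Derivation:
Round 1 (k=35): L=147 R=170
Round 2 (k=39): L=170 R=126
Round 3 (k=18): L=126 R=73
Round 4 (k=26): L=73 R=15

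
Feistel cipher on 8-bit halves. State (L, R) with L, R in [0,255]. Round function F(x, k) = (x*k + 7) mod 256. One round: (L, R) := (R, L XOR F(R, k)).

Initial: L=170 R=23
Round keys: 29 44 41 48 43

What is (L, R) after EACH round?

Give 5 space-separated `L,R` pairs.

Answer: 23,8 8,112 112,255 255,167 167,235

Derivation:
Round 1 (k=29): L=23 R=8
Round 2 (k=44): L=8 R=112
Round 3 (k=41): L=112 R=255
Round 4 (k=48): L=255 R=167
Round 5 (k=43): L=167 R=235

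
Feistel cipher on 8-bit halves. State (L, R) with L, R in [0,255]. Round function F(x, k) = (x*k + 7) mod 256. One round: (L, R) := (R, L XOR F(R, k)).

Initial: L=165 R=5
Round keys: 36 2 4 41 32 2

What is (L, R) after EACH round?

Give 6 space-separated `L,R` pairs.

Round 1 (k=36): L=5 R=30
Round 2 (k=2): L=30 R=70
Round 3 (k=4): L=70 R=1
Round 4 (k=41): L=1 R=118
Round 5 (k=32): L=118 R=198
Round 6 (k=2): L=198 R=229

Answer: 5,30 30,70 70,1 1,118 118,198 198,229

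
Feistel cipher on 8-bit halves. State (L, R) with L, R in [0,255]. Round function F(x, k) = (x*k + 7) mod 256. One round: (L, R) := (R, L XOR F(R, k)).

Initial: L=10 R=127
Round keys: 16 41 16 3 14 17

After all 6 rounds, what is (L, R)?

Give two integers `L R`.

Answer: 241 158

Derivation:
Round 1 (k=16): L=127 R=253
Round 2 (k=41): L=253 R=243
Round 3 (k=16): L=243 R=202
Round 4 (k=3): L=202 R=150
Round 5 (k=14): L=150 R=241
Round 6 (k=17): L=241 R=158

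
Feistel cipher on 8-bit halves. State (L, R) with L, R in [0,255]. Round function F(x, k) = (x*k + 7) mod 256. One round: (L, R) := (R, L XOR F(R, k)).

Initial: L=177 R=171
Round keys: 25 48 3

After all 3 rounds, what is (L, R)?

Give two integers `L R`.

Answer: 188 48

Derivation:
Round 1 (k=25): L=171 R=11
Round 2 (k=48): L=11 R=188
Round 3 (k=3): L=188 R=48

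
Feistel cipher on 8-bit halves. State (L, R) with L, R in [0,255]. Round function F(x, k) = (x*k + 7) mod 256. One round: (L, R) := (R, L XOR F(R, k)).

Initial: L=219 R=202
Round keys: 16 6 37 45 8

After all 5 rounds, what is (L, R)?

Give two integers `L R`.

Round 1 (k=16): L=202 R=124
Round 2 (k=6): L=124 R=37
Round 3 (k=37): L=37 R=28
Round 4 (k=45): L=28 R=214
Round 5 (k=8): L=214 R=171

Answer: 214 171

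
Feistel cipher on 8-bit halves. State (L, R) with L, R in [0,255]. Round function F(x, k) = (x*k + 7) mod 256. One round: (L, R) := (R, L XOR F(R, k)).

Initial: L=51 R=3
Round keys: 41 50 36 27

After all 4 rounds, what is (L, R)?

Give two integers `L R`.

Round 1 (k=41): L=3 R=177
Round 2 (k=50): L=177 R=154
Round 3 (k=36): L=154 R=30
Round 4 (k=27): L=30 R=171

Answer: 30 171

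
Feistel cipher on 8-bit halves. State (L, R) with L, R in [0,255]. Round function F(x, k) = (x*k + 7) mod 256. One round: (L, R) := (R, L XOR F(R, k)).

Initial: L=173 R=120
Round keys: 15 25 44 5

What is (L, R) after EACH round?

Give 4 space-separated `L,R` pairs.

Round 1 (k=15): L=120 R=162
Round 2 (k=25): L=162 R=161
Round 3 (k=44): L=161 R=17
Round 4 (k=5): L=17 R=253

Answer: 120,162 162,161 161,17 17,253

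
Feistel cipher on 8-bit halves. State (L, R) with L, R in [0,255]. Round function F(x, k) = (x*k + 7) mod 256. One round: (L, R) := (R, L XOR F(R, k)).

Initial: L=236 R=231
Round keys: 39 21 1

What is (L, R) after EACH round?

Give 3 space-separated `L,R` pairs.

Round 1 (k=39): L=231 R=212
Round 2 (k=21): L=212 R=140
Round 3 (k=1): L=140 R=71

Answer: 231,212 212,140 140,71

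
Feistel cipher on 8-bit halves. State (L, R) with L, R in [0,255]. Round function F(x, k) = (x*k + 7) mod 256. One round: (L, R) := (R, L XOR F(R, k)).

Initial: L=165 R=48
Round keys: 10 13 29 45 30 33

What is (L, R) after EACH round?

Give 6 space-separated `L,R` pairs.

Answer: 48,66 66,81 81,118 118,148 148,41 41,196

Derivation:
Round 1 (k=10): L=48 R=66
Round 2 (k=13): L=66 R=81
Round 3 (k=29): L=81 R=118
Round 4 (k=45): L=118 R=148
Round 5 (k=30): L=148 R=41
Round 6 (k=33): L=41 R=196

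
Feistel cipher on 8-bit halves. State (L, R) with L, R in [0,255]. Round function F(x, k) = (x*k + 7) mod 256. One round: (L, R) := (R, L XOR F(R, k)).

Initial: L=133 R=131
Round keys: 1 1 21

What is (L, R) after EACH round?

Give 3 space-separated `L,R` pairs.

Answer: 131,15 15,149 149,79

Derivation:
Round 1 (k=1): L=131 R=15
Round 2 (k=1): L=15 R=149
Round 3 (k=21): L=149 R=79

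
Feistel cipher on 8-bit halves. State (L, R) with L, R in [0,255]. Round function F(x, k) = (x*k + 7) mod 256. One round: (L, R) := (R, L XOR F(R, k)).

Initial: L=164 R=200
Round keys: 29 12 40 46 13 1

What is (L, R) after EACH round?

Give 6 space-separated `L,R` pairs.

Answer: 200,11 11,67 67,116 116,156 156,135 135,18

Derivation:
Round 1 (k=29): L=200 R=11
Round 2 (k=12): L=11 R=67
Round 3 (k=40): L=67 R=116
Round 4 (k=46): L=116 R=156
Round 5 (k=13): L=156 R=135
Round 6 (k=1): L=135 R=18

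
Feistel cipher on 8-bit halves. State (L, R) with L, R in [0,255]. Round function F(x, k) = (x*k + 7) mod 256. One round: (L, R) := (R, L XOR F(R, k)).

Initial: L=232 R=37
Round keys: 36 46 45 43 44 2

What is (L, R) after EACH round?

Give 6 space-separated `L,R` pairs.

Round 1 (k=36): L=37 R=211
Round 2 (k=46): L=211 R=212
Round 3 (k=45): L=212 R=152
Round 4 (k=43): L=152 R=91
Round 5 (k=44): L=91 R=51
Round 6 (k=2): L=51 R=54

Answer: 37,211 211,212 212,152 152,91 91,51 51,54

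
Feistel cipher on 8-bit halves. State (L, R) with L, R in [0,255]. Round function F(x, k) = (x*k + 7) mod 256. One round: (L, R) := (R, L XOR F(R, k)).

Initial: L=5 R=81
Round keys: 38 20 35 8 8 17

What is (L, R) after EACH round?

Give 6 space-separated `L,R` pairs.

Answer: 81,8 8,246 246,161 161,249 249,110 110,172

Derivation:
Round 1 (k=38): L=81 R=8
Round 2 (k=20): L=8 R=246
Round 3 (k=35): L=246 R=161
Round 4 (k=8): L=161 R=249
Round 5 (k=8): L=249 R=110
Round 6 (k=17): L=110 R=172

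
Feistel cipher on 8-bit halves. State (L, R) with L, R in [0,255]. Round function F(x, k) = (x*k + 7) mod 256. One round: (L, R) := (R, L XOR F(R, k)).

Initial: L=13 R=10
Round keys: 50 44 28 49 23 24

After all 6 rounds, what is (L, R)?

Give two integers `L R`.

Round 1 (k=50): L=10 R=246
Round 2 (k=44): L=246 R=69
Round 3 (k=28): L=69 R=101
Round 4 (k=49): L=101 R=25
Round 5 (k=23): L=25 R=35
Round 6 (k=24): L=35 R=86

Answer: 35 86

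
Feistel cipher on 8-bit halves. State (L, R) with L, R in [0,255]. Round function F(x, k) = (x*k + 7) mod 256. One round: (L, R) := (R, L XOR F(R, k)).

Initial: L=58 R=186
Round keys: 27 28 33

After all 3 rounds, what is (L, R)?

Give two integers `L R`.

Round 1 (k=27): L=186 R=159
Round 2 (k=28): L=159 R=209
Round 3 (k=33): L=209 R=103

Answer: 209 103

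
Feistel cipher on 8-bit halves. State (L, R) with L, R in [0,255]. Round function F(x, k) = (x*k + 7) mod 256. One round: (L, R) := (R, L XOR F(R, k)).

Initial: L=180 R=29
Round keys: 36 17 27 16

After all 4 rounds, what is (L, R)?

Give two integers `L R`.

Round 1 (k=36): L=29 R=175
Round 2 (k=17): L=175 R=187
Round 3 (k=27): L=187 R=111
Round 4 (k=16): L=111 R=76

Answer: 111 76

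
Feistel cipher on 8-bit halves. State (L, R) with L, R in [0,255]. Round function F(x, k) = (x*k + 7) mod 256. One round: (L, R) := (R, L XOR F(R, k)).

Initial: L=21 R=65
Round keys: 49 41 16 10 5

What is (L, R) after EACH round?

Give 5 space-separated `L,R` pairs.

Answer: 65,109 109,61 61,186 186,118 118,239

Derivation:
Round 1 (k=49): L=65 R=109
Round 2 (k=41): L=109 R=61
Round 3 (k=16): L=61 R=186
Round 4 (k=10): L=186 R=118
Round 5 (k=5): L=118 R=239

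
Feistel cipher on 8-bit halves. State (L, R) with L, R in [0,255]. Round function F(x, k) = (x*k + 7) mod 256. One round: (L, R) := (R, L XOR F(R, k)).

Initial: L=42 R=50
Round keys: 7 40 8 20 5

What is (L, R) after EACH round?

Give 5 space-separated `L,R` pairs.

Answer: 50,79 79,109 109,32 32,234 234,185

Derivation:
Round 1 (k=7): L=50 R=79
Round 2 (k=40): L=79 R=109
Round 3 (k=8): L=109 R=32
Round 4 (k=20): L=32 R=234
Round 5 (k=5): L=234 R=185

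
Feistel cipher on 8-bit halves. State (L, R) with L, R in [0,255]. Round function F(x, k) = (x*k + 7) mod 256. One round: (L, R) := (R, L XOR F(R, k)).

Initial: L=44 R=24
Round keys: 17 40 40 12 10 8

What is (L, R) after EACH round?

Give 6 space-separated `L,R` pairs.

Round 1 (k=17): L=24 R=179
Round 2 (k=40): L=179 R=231
Round 3 (k=40): L=231 R=172
Round 4 (k=12): L=172 R=240
Round 5 (k=10): L=240 R=203
Round 6 (k=8): L=203 R=175

Answer: 24,179 179,231 231,172 172,240 240,203 203,175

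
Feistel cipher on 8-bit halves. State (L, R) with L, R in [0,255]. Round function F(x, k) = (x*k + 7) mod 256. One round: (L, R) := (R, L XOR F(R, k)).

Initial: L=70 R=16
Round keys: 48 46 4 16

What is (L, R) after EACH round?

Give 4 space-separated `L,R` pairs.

Answer: 16,65 65,165 165,218 218,2

Derivation:
Round 1 (k=48): L=16 R=65
Round 2 (k=46): L=65 R=165
Round 3 (k=4): L=165 R=218
Round 4 (k=16): L=218 R=2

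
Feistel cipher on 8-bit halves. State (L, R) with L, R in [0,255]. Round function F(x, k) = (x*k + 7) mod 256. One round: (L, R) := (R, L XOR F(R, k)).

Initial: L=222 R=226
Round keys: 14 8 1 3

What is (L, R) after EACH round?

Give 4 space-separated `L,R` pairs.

Round 1 (k=14): L=226 R=189
Round 2 (k=8): L=189 R=13
Round 3 (k=1): L=13 R=169
Round 4 (k=3): L=169 R=15

Answer: 226,189 189,13 13,169 169,15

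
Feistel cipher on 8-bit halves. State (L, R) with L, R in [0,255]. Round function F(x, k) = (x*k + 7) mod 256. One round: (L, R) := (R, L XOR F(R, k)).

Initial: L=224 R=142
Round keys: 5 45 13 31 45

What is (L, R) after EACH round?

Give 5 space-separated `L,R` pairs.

Round 1 (k=5): L=142 R=45
Round 2 (k=45): L=45 R=126
Round 3 (k=13): L=126 R=64
Round 4 (k=31): L=64 R=185
Round 5 (k=45): L=185 R=204

Answer: 142,45 45,126 126,64 64,185 185,204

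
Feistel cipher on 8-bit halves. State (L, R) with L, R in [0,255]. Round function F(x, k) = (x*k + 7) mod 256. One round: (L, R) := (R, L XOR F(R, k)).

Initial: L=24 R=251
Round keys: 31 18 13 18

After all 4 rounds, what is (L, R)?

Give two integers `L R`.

Round 1 (k=31): L=251 R=116
Round 2 (k=18): L=116 R=212
Round 3 (k=13): L=212 R=191
Round 4 (k=18): L=191 R=161

Answer: 191 161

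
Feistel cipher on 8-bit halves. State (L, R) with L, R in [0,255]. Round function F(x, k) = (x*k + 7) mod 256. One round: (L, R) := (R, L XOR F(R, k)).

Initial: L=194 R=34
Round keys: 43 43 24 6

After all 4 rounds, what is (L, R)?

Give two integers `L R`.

Round 1 (k=43): L=34 R=127
Round 2 (k=43): L=127 R=126
Round 3 (k=24): L=126 R=168
Round 4 (k=6): L=168 R=137

Answer: 168 137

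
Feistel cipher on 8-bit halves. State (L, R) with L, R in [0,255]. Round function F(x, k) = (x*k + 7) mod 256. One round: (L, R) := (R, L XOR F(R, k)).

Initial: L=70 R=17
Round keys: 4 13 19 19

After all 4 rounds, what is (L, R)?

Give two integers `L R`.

Round 1 (k=4): L=17 R=13
Round 2 (k=13): L=13 R=161
Round 3 (k=19): L=161 R=247
Round 4 (k=19): L=247 R=253

Answer: 247 253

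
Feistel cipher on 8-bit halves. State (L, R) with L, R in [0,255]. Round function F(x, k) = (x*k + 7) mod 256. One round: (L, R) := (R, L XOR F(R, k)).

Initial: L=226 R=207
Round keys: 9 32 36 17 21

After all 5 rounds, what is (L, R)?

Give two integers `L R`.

Round 1 (k=9): L=207 R=172
Round 2 (k=32): L=172 R=72
Round 3 (k=36): L=72 R=139
Round 4 (k=17): L=139 R=10
Round 5 (k=21): L=10 R=82

Answer: 10 82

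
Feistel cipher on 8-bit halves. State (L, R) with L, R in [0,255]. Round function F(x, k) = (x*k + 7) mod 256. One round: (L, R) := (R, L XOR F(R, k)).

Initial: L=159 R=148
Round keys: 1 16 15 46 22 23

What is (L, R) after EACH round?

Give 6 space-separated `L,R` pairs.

Answer: 148,4 4,211 211,96 96,148 148,223 223,132

Derivation:
Round 1 (k=1): L=148 R=4
Round 2 (k=16): L=4 R=211
Round 3 (k=15): L=211 R=96
Round 4 (k=46): L=96 R=148
Round 5 (k=22): L=148 R=223
Round 6 (k=23): L=223 R=132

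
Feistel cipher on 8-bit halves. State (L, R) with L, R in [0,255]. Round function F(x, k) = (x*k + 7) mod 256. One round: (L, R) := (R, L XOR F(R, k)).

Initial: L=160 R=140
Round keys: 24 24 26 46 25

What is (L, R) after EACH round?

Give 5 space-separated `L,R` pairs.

Round 1 (k=24): L=140 R=135
Round 2 (k=24): L=135 R=35
Round 3 (k=26): L=35 R=18
Round 4 (k=46): L=18 R=96
Round 5 (k=25): L=96 R=117

Answer: 140,135 135,35 35,18 18,96 96,117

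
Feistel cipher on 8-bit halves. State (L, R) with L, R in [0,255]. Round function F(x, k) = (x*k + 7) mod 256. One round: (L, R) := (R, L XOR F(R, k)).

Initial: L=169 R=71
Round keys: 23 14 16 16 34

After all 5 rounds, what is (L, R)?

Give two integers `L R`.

Round 1 (k=23): L=71 R=193
Round 2 (k=14): L=193 R=210
Round 3 (k=16): L=210 R=230
Round 4 (k=16): L=230 R=181
Round 5 (k=34): L=181 R=247

Answer: 181 247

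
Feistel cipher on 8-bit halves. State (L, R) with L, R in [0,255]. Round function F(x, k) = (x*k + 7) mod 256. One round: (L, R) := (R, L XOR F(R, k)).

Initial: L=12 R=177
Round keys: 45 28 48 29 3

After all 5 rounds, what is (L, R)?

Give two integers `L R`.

Round 1 (k=45): L=177 R=40
Round 2 (k=28): L=40 R=214
Round 3 (k=48): L=214 R=15
Round 4 (k=29): L=15 R=108
Round 5 (k=3): L=108 R=68

Answer: 108 68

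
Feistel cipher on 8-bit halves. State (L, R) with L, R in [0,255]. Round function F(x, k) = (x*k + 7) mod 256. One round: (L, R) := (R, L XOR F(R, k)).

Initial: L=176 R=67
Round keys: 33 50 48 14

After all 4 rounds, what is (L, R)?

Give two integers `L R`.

Round 1 (k=33): L=67 R=26
Round 2 (k=50): L=26 R=88
Round 3 (k=48): L=88 R=157
Round 4 (k=14): L=157 R=197

Answer: 157 197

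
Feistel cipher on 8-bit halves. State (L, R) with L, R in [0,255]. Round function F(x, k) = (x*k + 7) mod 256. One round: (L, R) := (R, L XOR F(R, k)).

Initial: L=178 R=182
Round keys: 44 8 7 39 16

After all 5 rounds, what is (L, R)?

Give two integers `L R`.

Answer: 109 92

Derivation:
Round 1 (k=44): L=182 R=253
Round 2 (k=8): L=253 R=89
Round 3 (k=7): L=89 R=139
Round 4 (k=39): L=139 R=109
Round 5 (k=16): L=109 R=92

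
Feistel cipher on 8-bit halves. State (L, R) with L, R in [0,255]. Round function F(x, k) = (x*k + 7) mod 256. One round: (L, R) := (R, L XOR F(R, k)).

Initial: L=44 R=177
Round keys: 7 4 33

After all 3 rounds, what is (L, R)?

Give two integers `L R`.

Answer: 126 183

Derivation:
Round 1 (k=7): L=177 R=242
Round 2 (k=4): L=242 R=126
Round 3 (k=33): L=126 R=183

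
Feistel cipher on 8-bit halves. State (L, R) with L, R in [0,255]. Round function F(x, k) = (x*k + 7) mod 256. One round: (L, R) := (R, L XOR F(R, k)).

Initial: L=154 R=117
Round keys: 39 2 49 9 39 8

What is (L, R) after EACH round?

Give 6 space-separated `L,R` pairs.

Answer: 117,64 64,242 242,25 25,26 26,228 228,61

Derivation:
Round 1 (k=39): L=117 R=64
Round 2 (k=2): L=64 R=242
Round 3 (k=49): L=242 R=25
Round 4 (k=9): L=25 R=26
Round 5 (k=39): L=26 R=228
Round 6 (k=8): L=228 R=61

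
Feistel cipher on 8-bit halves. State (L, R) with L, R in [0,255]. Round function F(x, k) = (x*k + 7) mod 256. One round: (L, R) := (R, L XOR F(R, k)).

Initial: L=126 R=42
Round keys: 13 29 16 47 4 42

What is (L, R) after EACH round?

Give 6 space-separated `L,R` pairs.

Round 1 (k=13): L=42 R=87
Round 2 (k=29): L=87 R=200
Round 3 (k=16): L=200 R=208
Round 4 (k=47): L=208 R=255
Round 5 (k=4): L=255 R=211
Round 6 (k=42): L=211 R=90

Answer: 42,87 87,200 200,208 208,255 255,211 211,90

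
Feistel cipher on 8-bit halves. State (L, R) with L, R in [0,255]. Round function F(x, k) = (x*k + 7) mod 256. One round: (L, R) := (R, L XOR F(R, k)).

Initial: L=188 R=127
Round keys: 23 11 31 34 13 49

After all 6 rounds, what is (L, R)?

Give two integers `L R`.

Answer: 123 3

Derivation:
Round 1 (k=23): L=127 R=204
Round 2 (k=11): L=204 R=180
Round 3 (k=31): L=180 R=31
Round 4 (k=34): L=31 R=145
Round 5 (k=13): L=145 R=123
Round 6 (k=49): L=123 R=3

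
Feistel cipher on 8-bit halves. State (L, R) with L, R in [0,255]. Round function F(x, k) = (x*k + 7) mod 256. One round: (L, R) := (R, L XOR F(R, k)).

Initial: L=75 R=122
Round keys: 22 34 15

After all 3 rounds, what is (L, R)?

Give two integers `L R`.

Round 1 (k=22): L=122 R=200
Round 2 (k=34): L=200 R=237
Round 3 (k=15): L=237 R=34

Answer: 237 34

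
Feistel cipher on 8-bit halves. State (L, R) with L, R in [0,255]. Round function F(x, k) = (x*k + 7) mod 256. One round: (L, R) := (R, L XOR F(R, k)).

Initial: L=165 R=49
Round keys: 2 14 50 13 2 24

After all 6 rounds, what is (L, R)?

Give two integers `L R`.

Round 1 (k=2): L=49 R=204
Round 2 (k=14): L=204 R=30
Round 3 (k=50): L=30 R=47
Round 4 (k=13): L=47 R=116
Round 5 (k=2): L=116 R=192
Round 6 (k=24): L=192 R=115

Answer: 192 115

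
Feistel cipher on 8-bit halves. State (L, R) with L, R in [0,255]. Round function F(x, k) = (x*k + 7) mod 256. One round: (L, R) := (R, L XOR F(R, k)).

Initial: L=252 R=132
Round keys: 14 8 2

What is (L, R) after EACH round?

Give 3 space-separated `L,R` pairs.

Answer: 132,195 195,155 155,254

Derivation:
Round 1 (k=14): L=132 R=195
Round 2 (k=8): L=195 R=155
Round 3 (k=2): L=155 R=254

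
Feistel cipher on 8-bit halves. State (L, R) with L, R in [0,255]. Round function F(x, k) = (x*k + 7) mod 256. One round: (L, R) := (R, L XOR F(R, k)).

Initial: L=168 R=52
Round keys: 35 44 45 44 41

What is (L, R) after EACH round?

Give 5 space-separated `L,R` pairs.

Round 1 (k=35): L=52 R=139
Round 2 (k=44): L=139 R=223
Round 3 (k=45): L=223 R=177
Round 4 (k=44): L=177 R=172
Round 5 (k=41): L=172 R=34

Answer: 52,139 139,223 223,177 177,172 172,34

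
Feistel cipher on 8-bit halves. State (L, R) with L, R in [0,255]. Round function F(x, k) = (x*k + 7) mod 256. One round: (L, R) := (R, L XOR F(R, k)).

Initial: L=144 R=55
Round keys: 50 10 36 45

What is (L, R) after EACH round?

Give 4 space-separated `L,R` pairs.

Round 1 (k=50): L=55 R=85
Round 2 (k=10): L=85 R=110
Round 3 (k=36): L=110 R=42
Round 4 (k=45): L=42 R=7

Answer: 55,85 85,110 110,42 42,7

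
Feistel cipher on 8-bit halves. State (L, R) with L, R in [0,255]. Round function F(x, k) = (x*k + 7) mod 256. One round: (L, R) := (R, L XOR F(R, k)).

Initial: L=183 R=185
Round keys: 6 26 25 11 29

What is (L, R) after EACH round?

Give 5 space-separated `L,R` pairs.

Answer: 185,234 234,114 114,195 195,26 26,58

Derivation:
Round 1 (k=6): L=185 R=234
Round 2 (k=26): L=234 R=114
Round 3 (k=25): L=114 R=195
Round 4 (k=11): L=195 R=26
Round 5 (k=29): L=26 R=58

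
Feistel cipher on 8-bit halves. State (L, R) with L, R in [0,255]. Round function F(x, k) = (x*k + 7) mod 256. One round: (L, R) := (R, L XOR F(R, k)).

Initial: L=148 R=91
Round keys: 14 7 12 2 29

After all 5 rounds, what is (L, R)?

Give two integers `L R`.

Round 1 (k=14): L=91 R=149
Round 2 (k=7): L=149 R=65
Round 3 (k=12): L=65 R=134
Round 4 (k=2): L=134 R=82
Round 5 (k=29): L=82 R=215

Answer: 82 215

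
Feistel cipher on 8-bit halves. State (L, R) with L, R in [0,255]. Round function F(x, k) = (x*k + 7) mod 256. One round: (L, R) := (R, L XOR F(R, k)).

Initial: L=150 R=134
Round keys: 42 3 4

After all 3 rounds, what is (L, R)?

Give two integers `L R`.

Answer: 64 146

Derivation:
Round 1 (k=42): L=134 R=149
Round 2 (k=3): L=149 R=64
Round 3 (k=4): L=64 R=146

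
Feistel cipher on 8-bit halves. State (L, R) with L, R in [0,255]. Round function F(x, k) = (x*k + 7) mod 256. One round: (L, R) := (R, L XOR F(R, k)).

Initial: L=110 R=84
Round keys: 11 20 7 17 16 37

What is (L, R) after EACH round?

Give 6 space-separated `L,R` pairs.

Round 1 (k=11): L=84 R=205
Round 2 (k=20): L=205 R=95
Round 3 (k=7): L=95 R=109
Round 4 (k=17): L=109 R=27
Round 5 (k=16): L=27 R=218
Round 6 (k=37): L=218 R=146

Answer: 84,205 205,95 95,109 109,27 27,218 218,146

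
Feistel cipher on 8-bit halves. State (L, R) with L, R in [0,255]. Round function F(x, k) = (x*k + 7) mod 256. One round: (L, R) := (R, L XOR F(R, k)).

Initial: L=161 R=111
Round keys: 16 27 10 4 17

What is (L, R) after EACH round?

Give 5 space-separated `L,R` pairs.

Round 1 (k=16): L=111 R=86
Round 2 (k=27): L=86 R=118
Round 3 (k=10): L=118 R=245
Round 4 (k=4): L=245 R=173
Round 5 (k=17): L=173 R=113

Answer: 111,86 86,118 118,245 245,173 173,113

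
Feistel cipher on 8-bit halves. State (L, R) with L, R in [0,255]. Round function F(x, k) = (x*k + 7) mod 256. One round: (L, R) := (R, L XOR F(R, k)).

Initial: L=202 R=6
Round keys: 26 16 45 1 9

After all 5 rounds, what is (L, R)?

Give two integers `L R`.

Answer: 101 121

Derivation:
Round 1 (k=26): L=6 R=105
Round 2 (k=16): L=105 R=145
Round 3 (k=45): L=145 R=237
Round 4 (k=1): L=237 R=101
Round 5 (k=9): L=101 R=121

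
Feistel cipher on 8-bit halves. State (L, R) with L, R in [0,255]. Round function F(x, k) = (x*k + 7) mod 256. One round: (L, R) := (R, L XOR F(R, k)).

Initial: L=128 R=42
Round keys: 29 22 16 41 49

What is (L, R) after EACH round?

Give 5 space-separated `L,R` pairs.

Round 1 (k=29): L=42 R=73
Round 2 (k=22): L=73 R=103
Round 3 (k=16): L=103 R=62
Round 4 (k=41): L=62 R=146
Round 5 (k=49): L=146 R=199

Answer: 42,73 73,103 103,62 62,146 146,199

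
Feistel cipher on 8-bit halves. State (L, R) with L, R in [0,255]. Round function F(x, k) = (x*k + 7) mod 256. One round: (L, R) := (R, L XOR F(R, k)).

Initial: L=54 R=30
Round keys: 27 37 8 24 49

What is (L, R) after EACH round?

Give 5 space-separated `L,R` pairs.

Round 1 (k=27): L=30 R=7
Round 2 (k=37): L=7 R=20
Round 3 (k=8): L=20 R=160
Round 4 (k=24): L=160 R=19
Round 5 (k=49): L=19 R=10

Answer: 30,7 7,20 20,160 160,19 19,10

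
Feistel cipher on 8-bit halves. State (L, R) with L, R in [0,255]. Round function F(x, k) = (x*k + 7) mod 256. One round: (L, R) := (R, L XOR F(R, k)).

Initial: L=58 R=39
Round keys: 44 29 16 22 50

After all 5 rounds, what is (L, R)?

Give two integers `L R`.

Round 1 (k=44): L=39 R=129
Round 2 (k=29): L=129 R=131
Round 3 (k=16): L=131 R=182
Round 4 (k=22): L=182 R=40
Round 5 (k=50): L=40 R=97

Answer: 40 97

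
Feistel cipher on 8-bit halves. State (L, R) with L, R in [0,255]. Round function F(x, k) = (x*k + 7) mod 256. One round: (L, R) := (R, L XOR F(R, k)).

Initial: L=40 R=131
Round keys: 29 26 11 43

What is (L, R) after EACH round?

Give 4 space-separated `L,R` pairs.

Round 1 (k=29): L=131 R=246
Round 2 (k=26): L=246 R=128
Round 3 (k=11): L=128 R=113
Round 4 (k=43): L=113 R=130

Answer: 131,246 246,128 128,113 113,130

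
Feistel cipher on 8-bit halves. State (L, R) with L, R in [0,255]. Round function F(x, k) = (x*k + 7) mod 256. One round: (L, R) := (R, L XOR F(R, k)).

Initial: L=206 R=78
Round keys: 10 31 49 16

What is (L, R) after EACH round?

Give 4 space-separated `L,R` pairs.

Round 1 (k=10): L=78 R=221
Round 2 (k=31): L=221 R=132
Round 3 (k=49): L=132 R=150
Round 4 (k=16): L=150 R=227

Answer: 78,221 221,132 132,150 150,227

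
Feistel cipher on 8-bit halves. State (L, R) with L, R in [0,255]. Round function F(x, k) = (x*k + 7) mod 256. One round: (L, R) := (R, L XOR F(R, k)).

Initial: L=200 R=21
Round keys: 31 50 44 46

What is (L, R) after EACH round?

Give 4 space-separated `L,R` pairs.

Answer: 21,90 90,142 142,53 53,3

Derivation:
Round 1 (k=31): L=21 R=90
Round 2 (k=50): L=90 R=142
Round 3 (k=44): L=142 R=53
Round 4 (k=46): L=53 R=3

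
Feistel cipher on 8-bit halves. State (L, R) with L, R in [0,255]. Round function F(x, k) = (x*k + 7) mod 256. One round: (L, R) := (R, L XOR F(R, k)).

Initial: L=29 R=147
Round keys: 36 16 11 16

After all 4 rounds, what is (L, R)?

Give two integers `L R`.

Round 1 (k=36): L=147 R=174
Round 2 (k=16): L=174 R=116
Round 3 (k=11): L=116 R=173
Round 4 (k=16): L=173 R=163

Answer: 173 163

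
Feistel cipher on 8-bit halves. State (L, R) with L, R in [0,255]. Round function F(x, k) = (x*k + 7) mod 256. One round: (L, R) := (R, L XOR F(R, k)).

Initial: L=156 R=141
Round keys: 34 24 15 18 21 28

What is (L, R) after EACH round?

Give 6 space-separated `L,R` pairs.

Answer: 141,93 93,50 50,168 168,229 229,120 120,194

Derivation:
Round 1 (k=34): L=141 R=93
Round 2 (k=24): L=93 R=50
Round 3 (k=15): L=50 R=168
Round 4 (k=18): L=168 R=229
Round 5 (k=21): L=229 R=120
Round 6 (k=28): L=120 R=194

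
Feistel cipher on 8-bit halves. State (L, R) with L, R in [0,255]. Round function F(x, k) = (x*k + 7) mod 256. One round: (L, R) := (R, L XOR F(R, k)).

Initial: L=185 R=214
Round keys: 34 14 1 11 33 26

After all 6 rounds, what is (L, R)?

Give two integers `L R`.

Round 1 (k=34): L=214 R=202
Round 2 (k=14): L=202 R=197
Round 3 (k=1): L=197 R=6
Round 4 (k=11): L=6 R=140
Round 5 (k=33): L=140 R=21
Round 6 (k=26): L=21 R=165

Answer: 21 165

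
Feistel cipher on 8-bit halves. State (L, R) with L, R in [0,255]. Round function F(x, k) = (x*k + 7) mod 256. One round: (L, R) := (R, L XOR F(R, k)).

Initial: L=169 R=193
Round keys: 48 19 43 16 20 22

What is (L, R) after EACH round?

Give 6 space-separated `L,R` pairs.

Round 1 (k=48): L=193 R=158
Round 2 (k=19): L=158 R=0
Round 3 (k=43): L=0 R=153
Round 4 (k=16): L=153 R=151
Round 5 (k=20): L=151 R=74
Round 6 (k=22): L=74 R=244

Answer: 193,158 158,0 0,153 153,151 151,74 74,244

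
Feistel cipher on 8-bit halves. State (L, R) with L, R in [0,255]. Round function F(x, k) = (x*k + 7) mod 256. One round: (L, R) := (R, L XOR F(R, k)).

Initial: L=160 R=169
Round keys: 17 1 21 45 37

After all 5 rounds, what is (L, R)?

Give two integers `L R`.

Answer: 158 80

Derivation:
Round 1 (k=17): L=169 R=224
Round 2 (k=1): L=224 R=78
Round 3 (k=21): L=78 R=141
Round 4 (k=45): L=141 R=158
Round 5 (k=37): L=158 R=80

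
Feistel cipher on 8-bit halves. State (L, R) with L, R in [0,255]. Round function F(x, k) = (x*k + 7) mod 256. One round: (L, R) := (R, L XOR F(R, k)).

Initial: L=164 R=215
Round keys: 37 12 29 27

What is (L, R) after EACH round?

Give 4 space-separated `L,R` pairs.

Answer: 215,190 190,56 56,225 225,250

Derivation:
Round 1 (k=37): L=215 R=190
Round 2 (k=12): L=190 R=56
Round 3 (k=29): L=56 R=225
Round 4 (k=27): L=225 R=250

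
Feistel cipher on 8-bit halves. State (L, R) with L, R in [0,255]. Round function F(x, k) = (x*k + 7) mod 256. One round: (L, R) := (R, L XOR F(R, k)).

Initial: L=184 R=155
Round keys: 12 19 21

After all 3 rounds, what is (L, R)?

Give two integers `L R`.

Round 1 (k=12): L=155 R=243
Round 2 (k=19): L=243 R=139
Round 3 (k=21): L=139 R=157

Answer: 139 157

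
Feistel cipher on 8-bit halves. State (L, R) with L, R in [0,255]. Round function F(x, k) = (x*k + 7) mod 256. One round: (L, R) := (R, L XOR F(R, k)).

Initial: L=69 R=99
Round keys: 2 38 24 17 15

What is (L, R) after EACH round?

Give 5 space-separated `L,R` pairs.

Round 1 (k=2): L=99 R=136
Round 2 (k=38): L=136 R=84
Round 3 (k=24): L=84 R=111
Round 4 (k=17): L=111 R=50
Round 5 (k=15): L=50 R=154

Answer: 99,136 136,84 84,111 111,50 50,154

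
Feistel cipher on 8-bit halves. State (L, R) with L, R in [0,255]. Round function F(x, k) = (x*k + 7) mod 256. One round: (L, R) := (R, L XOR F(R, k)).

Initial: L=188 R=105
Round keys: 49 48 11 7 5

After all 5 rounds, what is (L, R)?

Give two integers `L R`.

Round 1 (k=49): L=105 R=156
Round 2 (k=48): L=156 R=46
Round 3 (k=11): L=46 R=157
Round 4 (k=7): L=157 R=124
Round 5 (k=5): L=124 R=238

Answer: 124 238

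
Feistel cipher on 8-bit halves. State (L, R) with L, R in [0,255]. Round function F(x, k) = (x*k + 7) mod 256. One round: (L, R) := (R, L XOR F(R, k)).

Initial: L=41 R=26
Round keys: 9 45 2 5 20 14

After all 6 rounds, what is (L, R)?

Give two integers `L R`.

Answer: 82 82

Derivation:
Round 1 (k=9): L=26 R=216
Round 2 (k=45): L=216 R=229
Round 3 (k=2): L=229 R=9
Round 4 (k=5): L=9 R=209
Round 5 (k=20): L=209 R=82
Round 6 (k=14): L=82 R=82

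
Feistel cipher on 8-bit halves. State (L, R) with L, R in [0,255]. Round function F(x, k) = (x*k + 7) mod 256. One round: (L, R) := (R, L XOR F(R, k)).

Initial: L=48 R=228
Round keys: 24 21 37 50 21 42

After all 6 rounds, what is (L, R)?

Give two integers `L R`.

Answer: 26 158

Derivation:
Round 1 (k=24): L=228 R=87
Round 2 (k=21): L=87 R=206
Round 3 (k=37): L=206 R=154
Round 4 (k=50): L=154 R=213
Round 5 (k=21): L=213 R=26
Round 6 (k=42): L=26 R=158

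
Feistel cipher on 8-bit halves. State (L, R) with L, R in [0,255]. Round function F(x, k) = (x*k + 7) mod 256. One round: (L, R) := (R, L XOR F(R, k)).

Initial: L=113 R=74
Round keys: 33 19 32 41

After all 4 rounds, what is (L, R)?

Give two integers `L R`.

Answer: 71 139

Derivation:
Round 1 (k=33): L=74 R=224
Round 2 (k=19): L=224 R=237
Round 3 (k=32): L=237 R=71
Round 4 (k=41): L=71 R=139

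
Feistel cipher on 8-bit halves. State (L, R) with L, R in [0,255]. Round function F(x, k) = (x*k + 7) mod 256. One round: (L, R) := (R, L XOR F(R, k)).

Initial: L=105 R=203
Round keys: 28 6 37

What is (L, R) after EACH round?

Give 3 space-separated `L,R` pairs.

Answer: 203,82 82,56 56,77

Derivation:
Round 1 (k=28): L=203 R=82
Round 2 (k=6): L=82 R=56
Round 3 (k=37): L=56 R=77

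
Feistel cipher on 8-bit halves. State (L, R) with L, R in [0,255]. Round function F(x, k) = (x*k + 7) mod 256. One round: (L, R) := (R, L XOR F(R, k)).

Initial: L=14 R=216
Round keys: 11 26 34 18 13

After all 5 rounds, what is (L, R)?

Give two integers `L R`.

Answer: 78 165

Derivation:
Round 1 (k=11): L=216 R=65
Round 2 (k=26): L=65 R=121
Round 3 (k=34): L=121 R=88
Round 4 (k=18): L=88 R=78
Round 5 (k=13): L=78 R=165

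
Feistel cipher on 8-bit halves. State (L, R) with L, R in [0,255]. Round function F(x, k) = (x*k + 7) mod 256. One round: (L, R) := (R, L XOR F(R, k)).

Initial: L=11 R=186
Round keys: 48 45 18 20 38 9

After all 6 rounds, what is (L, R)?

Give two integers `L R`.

Round 1 (k=48): L=186 R=236
Round 2 (k=45): L=236 R=57
Round 3 (k=18): L=57 R=229
Round 4 (k=20): L=229 R=210
Round 5 (k=38): L=210 R=214
Round 6 (k=9): L=214 R=95

Answer: 214 95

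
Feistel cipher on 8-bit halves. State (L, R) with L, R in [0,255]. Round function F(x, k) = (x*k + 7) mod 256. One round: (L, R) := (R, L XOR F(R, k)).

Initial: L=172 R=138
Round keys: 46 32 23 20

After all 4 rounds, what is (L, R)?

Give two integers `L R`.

Round 1 (k=46): L=138 R=127
Round 2 (k=32): L=127 R=109
Round 3 (k=23): L=109 R=173
Round 4 (k=20): L=173 R=230

Answer: 173 230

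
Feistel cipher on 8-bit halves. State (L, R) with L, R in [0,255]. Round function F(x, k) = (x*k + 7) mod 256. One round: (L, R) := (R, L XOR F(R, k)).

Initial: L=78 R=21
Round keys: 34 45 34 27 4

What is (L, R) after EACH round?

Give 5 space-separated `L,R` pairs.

Round 1 (k=34): L=21 R=159
Round 2 (k=45): L=159 R=239
Round 3 (k=34): L=239 R=90
Round 4 (k=27): L=90 R=106
Round 5 (k=4): L=106 R=245

Answer: 21,159 159,239 239,90 90,106 106,245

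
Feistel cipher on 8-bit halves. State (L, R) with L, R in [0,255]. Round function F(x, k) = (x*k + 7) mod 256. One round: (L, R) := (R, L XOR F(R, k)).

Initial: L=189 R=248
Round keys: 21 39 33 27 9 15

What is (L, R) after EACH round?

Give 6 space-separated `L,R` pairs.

Round 1 (k=21): L=248 R=226
Round 2 (k=39): L=226 R=141
Round 3 (k=33): L=141 R=214
Round 4 (k=27): L=214 R=20
Round 5 (k=9): L=20 R=109
Round 6 (k=15): L=109 R=126

Answer: 248,226 226,141 141,214 214,20 20,109 109,126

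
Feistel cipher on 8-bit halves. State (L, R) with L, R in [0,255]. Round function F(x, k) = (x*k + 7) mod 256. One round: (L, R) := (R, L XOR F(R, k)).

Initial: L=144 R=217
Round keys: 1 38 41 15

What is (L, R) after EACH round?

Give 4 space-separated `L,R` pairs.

Round 1 (k=1): L=217 R=112
Round 2 (k=38): L=112 R=126
Round 3 (k=41): L=126 R=69
Round 4 (k=15): L=69 R=108

Answer: 217,112 112,126 126,69 69,108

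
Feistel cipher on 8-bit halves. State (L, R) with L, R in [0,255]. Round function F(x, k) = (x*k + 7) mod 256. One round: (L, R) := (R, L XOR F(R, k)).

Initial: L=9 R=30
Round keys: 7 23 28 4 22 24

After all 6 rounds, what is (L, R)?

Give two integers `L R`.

Answer: 208 125

Derivation:
Round 1 (k=7): L=30 R=208
Round 2 (k=23): L=208 R=169
Round 3 (k=28): L=169 R=83
Round 4 (k=4): L=83 R=250
Round 5 (k=22): L=250 R=208
Round 6 (k=24): L=208 R=125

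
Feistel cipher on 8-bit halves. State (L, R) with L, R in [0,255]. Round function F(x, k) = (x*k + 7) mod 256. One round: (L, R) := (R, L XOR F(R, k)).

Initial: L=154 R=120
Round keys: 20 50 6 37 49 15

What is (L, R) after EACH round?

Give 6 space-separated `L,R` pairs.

Round 1 (k=20): L=120 R=253
Round 2 (k=50): L=253 R=9
Round 3 (k=6): L=9 R=192
Round 4 (k=37): L=192 R=206
Round 5 (k=49): L=206 R=181
Round 6 (k=15): L=181 R=108

Answer: 120,253 253,9 9,192 192,206 206,181 181,108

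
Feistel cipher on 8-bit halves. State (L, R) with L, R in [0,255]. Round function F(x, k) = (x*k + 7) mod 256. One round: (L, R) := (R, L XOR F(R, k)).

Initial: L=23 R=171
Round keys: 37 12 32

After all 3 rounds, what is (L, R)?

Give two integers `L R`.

Round 1 (k=37): L=171 R=169
Round 2 (k=12): L=169 R=88
Round 3 (k=32): L=88 R=174

Answer: 88 174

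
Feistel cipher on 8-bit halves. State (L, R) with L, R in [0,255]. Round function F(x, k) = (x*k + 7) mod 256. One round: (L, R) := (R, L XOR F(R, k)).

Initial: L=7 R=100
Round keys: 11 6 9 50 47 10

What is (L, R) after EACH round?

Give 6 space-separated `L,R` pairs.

Answer: 100,84 84,155 155,46 46,152 152,193 193,9

Derivation:
Round 1 (k=11): L=100 R=84
Round 2 (k=6): L=84 R=155
Round 3 (k=9): L=155 R=46
Round 4 (k=50): L=46 R=152
Round 5 (k=47): L=152 R=193
Round 6 (k=10): L=193 R=9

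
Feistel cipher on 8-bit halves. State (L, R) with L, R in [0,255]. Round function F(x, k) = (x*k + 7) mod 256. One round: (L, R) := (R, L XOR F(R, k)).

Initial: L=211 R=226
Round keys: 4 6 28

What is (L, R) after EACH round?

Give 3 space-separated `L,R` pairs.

Answer: 226,92 92,205 205,47

Derivation:
Round 1 (k=4): L=226 R=92
Round 2 (k=6): L=92 R=205
Round 3 (k=28): L=205 R=47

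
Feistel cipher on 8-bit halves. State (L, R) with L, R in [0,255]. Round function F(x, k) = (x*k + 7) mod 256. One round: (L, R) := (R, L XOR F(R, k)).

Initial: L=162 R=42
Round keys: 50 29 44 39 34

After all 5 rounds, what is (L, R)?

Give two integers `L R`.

Answer: 215 67

Derivation:
Round 1 (k=50): L=42 R=153
Round 2 (k=29): L=153 R=118
Round 3 (k=44): L=118 R=214
Round 4 (k=39): L=214 R=215
Round 5 (k=34): L=215 R=67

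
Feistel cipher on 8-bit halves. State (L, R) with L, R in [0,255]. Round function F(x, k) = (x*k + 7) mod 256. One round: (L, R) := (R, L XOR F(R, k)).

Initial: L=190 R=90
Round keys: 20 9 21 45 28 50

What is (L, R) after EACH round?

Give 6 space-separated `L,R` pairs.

Round 1 (k=20): L=90 R=177
Round 2 (k=9): L=177 R=26
Round 3 (k=21): L=26 R=152
Round 4 (k=45): L=152 R=165
Round 5 (k=28): L=165 R=139
Round 6 (k=50): L=139 R=136

Answer: 90,177 177,26 26,152 152,165 165,139 139,136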